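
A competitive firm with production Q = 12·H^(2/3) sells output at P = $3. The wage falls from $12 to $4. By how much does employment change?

From P·MP_H = w with MP_H = 8·H^(-1/3), the labor demand is H(w) = (24/w)^(3).
At w = 12: H = 8. At w = 4: H = 216.
ΔH = 216 − 8 = 208.

ΔH = 208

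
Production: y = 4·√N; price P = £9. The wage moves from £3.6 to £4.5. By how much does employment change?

ΔN = -9

From P·MP_N = w with MP_N = 2·N^(-1/2), the labor demand is N(w) = (18/w)^(2).
At w = 3.6: N = 25. At w = 4.5: N = 16.
ΔN = 16 − 25 = -9.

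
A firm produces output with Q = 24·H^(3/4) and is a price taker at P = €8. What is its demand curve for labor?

MP_H = (3/4)·24·H^(-1/4) = 18·H^(-1/4).
Setting P·MP_H = w: 144·H^(-1/4) = w.
Solving for H: H^(-1/4) = w/144, so H = (144/w)^(4).

H(w) = (144/w)^(4)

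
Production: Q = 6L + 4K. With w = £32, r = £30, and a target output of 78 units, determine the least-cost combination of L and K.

L* = 13, K* = 0

The inputs are perfect substitutes, so the firm uses whichever has the lower cost per unit of output.
Cost per unit of output via L is w/6 = 16/3; via K it is r/4 = 7.5. L is cheaper.
Producing Q = 78 with L alone: L = 13, K = 0.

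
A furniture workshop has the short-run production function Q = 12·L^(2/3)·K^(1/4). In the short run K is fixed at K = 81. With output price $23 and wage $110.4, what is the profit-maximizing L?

With K = 81, MP_L = (2/3)·12·L^(-1/3)·81^(1/4) = 24·L^(-1/3).
Profit maximization for a price taker requires P·MP_L = w: 23·24·L^(-1/3) = 110.4.
So L^(-1/3) = 0.2, which gives L = 125.

L* = 125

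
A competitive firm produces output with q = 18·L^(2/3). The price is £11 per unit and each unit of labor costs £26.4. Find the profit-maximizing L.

MP_L = (2/3)·18·L^(-1/3) = 12·L^(-1/3).
Profit maximization for a price taker requires P·MP_L = w: 11·12·L^(-1/3) = 26.4.
So L^(-1/3) = 0.2, which gives L = 125.

L* = 125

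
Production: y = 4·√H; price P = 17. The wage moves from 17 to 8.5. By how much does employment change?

From P·MP_H = w with MP_H = 2·H^(-1/2), the labor demand is H(w) = (34/w)^(2).
At w = 17: H = 4. At w = 8.5: H = 16.
ΔH = 16 − 4 = 12.

ΔH = 12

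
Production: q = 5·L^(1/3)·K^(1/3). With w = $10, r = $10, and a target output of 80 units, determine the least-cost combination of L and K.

L* = 64, K* = 64

Cost minimization requires the marginal rate of technical substitution to equal the input-price ratio: MP_L/MP_K = w/r.
Here MP_L/MP_K = (1/3)·(K/L)/(1/3) = (K/L). Setting this equal to 10/10 = 1 gives K = L.
Substituting into q = 80: 5·L^(1/3)·(L)^(1/3) = 80.
Solving, L = 64 and K = 64.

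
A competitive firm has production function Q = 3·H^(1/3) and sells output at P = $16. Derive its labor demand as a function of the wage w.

MP_H = (1/3)·3·H^(-2/3) = H^(-2/3).
Setting P·MP_H = w: 16·H^(-2/3) = w.
Solving for H: H^(-2/3) = w/16, so H = (16/w)^(3/2).

H(w) = (16/w)^(3/2)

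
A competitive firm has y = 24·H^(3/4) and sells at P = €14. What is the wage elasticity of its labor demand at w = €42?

ε = -4

MP_H = (3/4)·24·H^(-1/4), so P·MP_H = w gives 252·H^(-1/4) = w.
Solving, H(w) = (252/w)^(4). This is a constant-elasticity form: H ∝ w^(−4), so ε = −4.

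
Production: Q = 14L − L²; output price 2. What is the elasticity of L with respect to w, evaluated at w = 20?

From P·MP_L = w with MP_L = 14 − 2L, labor demand is L(w) = (14 − w/2)/2.
dL/dw = −1/(4) = -0.25.
At w = 20, L = 2, so ε = (dL/dw)·(w/L) = (-0.25)·(20/2) = -2.5.

ε = -2.5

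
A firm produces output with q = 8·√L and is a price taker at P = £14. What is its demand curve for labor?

MP_L = (1/2)·8·L^(-1/2) = 4·L^(-1/2).
Setting P·MP_L = w: 56·L^(-1/2) = w.
Solving for L: L^(-1/2) = w/56, so L = (56/w)^(2).

L(w) = 3136/w²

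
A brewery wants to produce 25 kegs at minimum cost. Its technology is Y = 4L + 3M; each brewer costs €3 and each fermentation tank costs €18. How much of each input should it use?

The inputs are perfect substitutes, so the firm uses whichever has the lower cost per unit of output.
Cost per unit of output via L is w/4 = 0.75; via M it is r/3 = 6. L is cheaper.
Producing Y = 25 with L alone: L = 6.25, M = 0.

L* = 6.25, M* = 0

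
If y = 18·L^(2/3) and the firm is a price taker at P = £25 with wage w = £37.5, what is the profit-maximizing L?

MP_L = (2/3)·18·L^(-1/3) = 12·L^(-1/3).
Profit maximization for a price taker requires P·MP_L = w: 25·12·L^(-1/3) = 37.5.
So L^(-1/3) = 0.125, which gives L = 512.

L* = 512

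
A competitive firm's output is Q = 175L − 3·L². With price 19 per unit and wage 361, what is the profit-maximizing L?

The marginal product of L is MP_L = 175 − 6L.
A price-taking firm hires until the value of the marginal product equals the wage: P·MP_L = w, so 19·(175 − 6L) = 361.
Then 175 − 6L = 19, giving L = 26.

L* = 26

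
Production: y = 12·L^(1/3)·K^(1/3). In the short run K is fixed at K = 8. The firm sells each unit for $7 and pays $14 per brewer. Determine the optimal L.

L* = 8

With K = 8, MP_L = (1/3)·12·L^(-2/3)·8^(1/3) = 8·L^(-2/3).
Profit maximization for a price taker requires P·MP_L = w: 7·8·L^(-2/3) = 14.
So L^(-2/3) = 0.25, which gives L = 8.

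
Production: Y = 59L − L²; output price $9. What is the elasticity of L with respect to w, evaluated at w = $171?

ε = -0.475

From P·MP_L = w with MP_L = 59 − 2L, labor demand is L(w) = (59 − w/9)/2.
dL/dw = −1/(18) = -1/18.
At w = 171, L = 20, so ε = (dL/dw)·(w/L) = (-1/18)·(171/20) = -0.475.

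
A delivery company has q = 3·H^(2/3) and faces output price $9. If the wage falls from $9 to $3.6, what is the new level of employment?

H* = 125

From P·MP_H = w with MP_H = 2·H^(-1/3), the labor demand is H(w) = (18/w)^(3).
At w = 9: H = 8. At w = 3.6: H = 125.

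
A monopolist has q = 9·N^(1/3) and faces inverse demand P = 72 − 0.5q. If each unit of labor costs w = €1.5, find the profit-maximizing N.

Marginal revenue from the inverse demand is MR = 72 − q.
The marginal product is MP_N = 3·N^(-2/3).
A monopolist hires until marginal revenue product equals the wage: MR·MP_N = w.
At N, q = 9·N^(1/3). Substituting and solving: (72 − 9·N^(1/3))·3·N^(-2/3) = 1.5 gives N = 216.

N* = 216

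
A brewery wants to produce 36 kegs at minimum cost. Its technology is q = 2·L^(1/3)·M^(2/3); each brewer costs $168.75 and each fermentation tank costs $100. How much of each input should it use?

Cost minimization requires the marginal rate of technical substitution to equal the input-price ratio: MP_L/MP_M = w/r.
Here MP_L/MP_M = (1/3)·(M/L)/(2/3) = 0.5·(M/L). Setting this equal to 168.75/100 = 1.6875 gives M = 3.375L.
Substituting into q = 36: 2·L^(1/3)·(3.375L)^(2/3) = 36.
Solving, L = 8 and M = 27.

L* = 8, M* = 27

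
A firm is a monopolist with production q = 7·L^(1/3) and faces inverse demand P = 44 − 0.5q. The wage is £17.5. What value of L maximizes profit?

Marginal revenue from the inverse demand is MR = 44 − q.
The marginal product is MP_L = (7/3)·L^(-2/3).
A monopolist hires until marginal revenue product equals the wage: MR·MP_L = w.
At L, q = 7·L^(1/3). Substituting and solving: (44 − 7·L^(1/3))·(7/3)·L^(-2/3) = 17.5 gives L = 8.

L* = 8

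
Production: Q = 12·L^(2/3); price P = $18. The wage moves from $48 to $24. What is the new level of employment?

L* = 216

From P·MP_L = w with MP_L = 8·L^(-1/3), the labor demand is L(w) = (144/w)^(3).
At w = 48: L = 27. At w = 24: L = 216.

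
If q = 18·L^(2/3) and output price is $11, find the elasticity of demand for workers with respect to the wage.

MP_L = (2/3)·18·L^(-1/3), so P·MP_L = w gives 132·L^(-1/3) = w.
Solving, L(w) = (132/w)^(3). This is a constant-elasticity form: L ∝ w^(−3), so ε = −3.

ε = -3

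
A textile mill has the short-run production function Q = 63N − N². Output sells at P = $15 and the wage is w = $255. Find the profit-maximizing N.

N* = 23

The marginal product of N is MP_N = 63 − 2N.
A price-taking firm hires until the value of the marginal product equals the wage: P·MP_N = w, so 15·(63 − 2N) = 255.
Then 63 − 2N = 17, giving N = 23.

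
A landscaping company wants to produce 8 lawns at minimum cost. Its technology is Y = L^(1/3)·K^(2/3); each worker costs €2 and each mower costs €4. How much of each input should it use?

Cost minimization requires the marginal rate of technical substitution to equal the input-price ratio: MP_L/MP_K = w/r.
Here MP_L/MP_K = (1/3)·(K/L)/(2/3) = 0.5·(K/L). Setting this equal to 2/4 = 0.5 gives K = L.
Substituting into Y = 8: L^(1/3)·(L)^(2/3) = 8.
Solving, L = 8 and K = 8.

L* = 8, K* = 8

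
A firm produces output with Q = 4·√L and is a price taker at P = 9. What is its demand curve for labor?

MP_L = (1/2)·4·L^(-1/2) = 2·L^(-1/2).
Setting P·MP_L = w: 18·L^(-1/2) = w.
Solving for L: L^(-1/2) = w/18, so L = (18/w)^(2).

L(w) = 324/w²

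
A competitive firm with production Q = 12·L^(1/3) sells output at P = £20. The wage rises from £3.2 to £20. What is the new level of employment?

L* = 8

From P·MP_L = w with MP_L = 4·L^(-2/3), the labor demand is L(w) = (80/w)^(3/2).
At w = 3.2: L = 125. At w = 20: L = 8.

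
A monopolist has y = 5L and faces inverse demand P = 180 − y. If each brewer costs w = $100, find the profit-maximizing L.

L* = 16

Marginal revenue from the inverse demand is MR = 180 − 2y.
The marginal product is MP_L = 5.
A monopolist hires until marginal revenue product equals the wage: MR·MP_L = w.
(180 − 10L)·5 = 100, so L = 16.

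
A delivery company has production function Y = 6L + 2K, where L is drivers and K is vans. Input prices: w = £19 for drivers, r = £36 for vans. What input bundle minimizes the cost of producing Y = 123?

L* = 20.5, K* = 0

The inputs are perfect substitutes, so the firm uses whichever has the lower cost per unit of output.
Cost per unit of output via L is w/6 = 19/6; via K it is r/2 = 18. L is cheaper.
Producing Y = 123 with L alone: L = 20.5, K = 0.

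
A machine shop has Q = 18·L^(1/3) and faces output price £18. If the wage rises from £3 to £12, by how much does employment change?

ΔL = -189

From P·MP_L = w with MP_L = 6·L^(-2/3), the labor demand is L(w) = (108/w)^(3/2).
At w = 3: L = 216. At w = 12: L = 27.
ΔL = 27 − 216 = -189.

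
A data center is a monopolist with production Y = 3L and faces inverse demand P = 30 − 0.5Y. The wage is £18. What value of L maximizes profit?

Marginal revenue from the inverse demand is MR = 30 − Y.
The marginal product is MP_L = 3.
A monopolist hires until marginal revenue product equals the wage: MR·MP_L = w.
(30 − 3L)·3 = 18, so L = 8.

L* = 8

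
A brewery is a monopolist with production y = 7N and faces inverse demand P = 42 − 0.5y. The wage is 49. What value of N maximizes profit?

N* = 5

Marginal revenue from the inverse demand is MR = 42 − y.
The marginal product is MP_N = 7.
A monopolist hires until marginal revenue product equals the wage: MR·MP_N = w.
(42 − 7N)·7 = 49, so N = 5.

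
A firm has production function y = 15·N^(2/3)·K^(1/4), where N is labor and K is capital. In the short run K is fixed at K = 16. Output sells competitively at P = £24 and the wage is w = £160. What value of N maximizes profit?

With K = 16, MP_N = (2/3)·15·N^(-1/3)·16^(1/4) = 20·N^(-1/3).
Profit maximization for a price taker requires P·MP_N = w: 24·20·N^(-1/3) = 160.
So N^(-1/3) = 1/3, which gives N = 27.

N* = 27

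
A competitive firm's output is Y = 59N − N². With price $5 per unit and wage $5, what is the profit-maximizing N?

The marginal product of N is MP_N = 59 − 2N.
A price-taking firm hires until the value of the marginal product equals the wage: P·MP_N = w, so 5·(59 − 2N) = 5.
Then 59 − 2N = 1, giving N = 29.

N* = 29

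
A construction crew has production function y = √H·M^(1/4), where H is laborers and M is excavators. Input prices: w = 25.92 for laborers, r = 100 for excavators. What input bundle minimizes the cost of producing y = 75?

Cost minimization requires the marginal rate of technical substitution to equal the input-price ratio: MP_H/MP_M = w/r.
Here MP_H/MP_M = (1/2)·(M/H)/(1/4) = 2·(M/H). Setting this equal to 25.92/100 = 0.2592 gives M = 0.1296H.
Substituting into y = 75: H^(1/2)·(0.1296H)^(1/4) = 75.
Solving, H = 625 and M = 81.

H* = 625, M* = 81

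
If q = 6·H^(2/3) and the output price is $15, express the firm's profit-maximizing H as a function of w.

MP_H = (2/3)·6·H^(-1/3) = 4·H^(-1/3).
Setting P·MP_H = w: 60·H^(-1/3) = w.
Solving for H: H^(-1/3) = w/60, so H = (60/w)^(3).

H(w) = 216000/w³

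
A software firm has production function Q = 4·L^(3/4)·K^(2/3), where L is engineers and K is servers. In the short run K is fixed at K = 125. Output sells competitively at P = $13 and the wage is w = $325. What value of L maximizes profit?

With K = 125, MP_L = (3/4)·4·L^(-1/4)·125^(2/3) = 75·L^(-1/4).
Profit maximization for a price taker requires P·MP_L = w: 13·75·L^(-1/4) = 325.
So L^(-1/4) = 1/3, which gives L = 81.

L* = 81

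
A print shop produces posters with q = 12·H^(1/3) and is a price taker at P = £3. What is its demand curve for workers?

H(w) = (12/w)^(3/2)

MP_H = (1/3)·12·H^(-2/3) = 4·H^(-2/3).
Setting P·MP_H = w: 12·H^(-2/3) = w.
Solving for H: H^(-2/3) = w/12, so H = (12/w)^(3/2).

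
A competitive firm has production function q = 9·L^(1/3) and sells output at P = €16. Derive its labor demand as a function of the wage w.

L(w) = (48/w)^(3/2)

MP_L = (1/3)·9·L^(-2/3) = 3·L^(-2/3).
Setting P·MP_L = w: 48·L^(-2/3) = w.
Solving for L: L^(-2/3) = w/48, so L = (48/w)^(3/2).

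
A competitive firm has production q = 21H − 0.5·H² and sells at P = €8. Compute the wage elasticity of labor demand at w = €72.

From P·MP_H = w with MP_H = 21 − H, labor demand is H(w) = 21 − w/8.
dH/dw = −1/(8) = -0.125.
At w = 72, H = 12, so ε = (dH/dw)·(w/H) = (-0.125)·(72/12) = -0.75.

ε = -0.75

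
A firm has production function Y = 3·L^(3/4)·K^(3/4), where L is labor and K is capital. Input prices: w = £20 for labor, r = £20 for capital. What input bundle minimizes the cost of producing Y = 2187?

L* = 81, K* = 81

Cost minimization requires the marginal rate of technical substitution to equal the input-price ratio: MP_L/MP_K = w/r.
Here MP_L/MP_K = (3/4)·(K/L)/(3/4) = (K/L). Setting this equal to 20/20 = 1 gives K = L.
Substituting into Y = 2187: 3·L^(3/4)·(L)^(3/4) = 2187.
Solving, L = 81 and K = 81.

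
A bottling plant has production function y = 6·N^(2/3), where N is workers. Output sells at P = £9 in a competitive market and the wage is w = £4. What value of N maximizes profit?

MP_N = (2/3)·6·N^(-1/3) = 4·N^(-1/3).
Profit maximization for a price taker requires P·MP_N = w: 9·4·N^(-1/3) = 4.
So N^(-1/3) = 1/9, which gives N = 729.

N* = 729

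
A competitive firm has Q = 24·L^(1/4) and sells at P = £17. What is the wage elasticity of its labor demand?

MP_L = (1/4)·24·L^(-3/4), so P·MP_L = w gives 102·L^(-3/4) = w.
Solving, L(w) = (102/w)^(4/3). This is a constant-elasticity form: L ∝ w^(−4/3), so ε = −4/3.

ε = -4/3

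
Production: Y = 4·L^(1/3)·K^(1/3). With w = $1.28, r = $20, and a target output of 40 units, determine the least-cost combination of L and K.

L* = 125, K* = 8

Cost minimization requires the marginal rate of technical substitution to equal the input-price ratio: MP_L/MP_K = w/r.
Here MP_L/MP_K = (1/3)·(K/L)/(1/3) = (K/L). Setting this equal to 1.28/20 = 0.064 gives K = 0.064L.
Substituting into Y = 40: 4·L^(1/3)·(0.064L)^(1/3) = 40.
Solving, L = 125 and K = 8.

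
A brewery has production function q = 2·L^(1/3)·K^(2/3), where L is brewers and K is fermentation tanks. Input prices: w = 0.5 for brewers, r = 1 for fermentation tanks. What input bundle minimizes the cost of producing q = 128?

Cost minimization requires the marginal rate of technical substitution to equal the input-price ratio: MP_L/MP_K = w/r.
Here MP_L/MP_K = (1/3)·(K/L)/(2/3) = 0.5·(K/L). Setting this equal to 0.5/1 = 0.5 gives K = L.
Substituting into q = 128: 2·L^(1/3)·(L)^(2/3) = 128.
Solving, L = 64 and K = 64.

L* = 64, K* = 64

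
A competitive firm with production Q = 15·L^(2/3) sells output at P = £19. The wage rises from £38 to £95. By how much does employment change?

ΔL = -117

From P·MP_L = w with MP_L = 10·L^(-1/3), the labor demand is L(w) = (190/w)^(3).
At w = 38: L = 125. At w = 95: L = 8.
ΔL = 8 − 125 = -117.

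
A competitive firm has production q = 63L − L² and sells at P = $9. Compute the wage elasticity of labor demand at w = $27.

From P·MP_L = w with MP_L = 63 − 2L, labor demand is L(w) = (63 − w/9)/2.
dL/dw = −1/(18) = -1/18.
At w = 27, L = 30, so ε = (dL/dw)·(w/L) = (-1/18)·(27/30) = -0.05.

ε = -0.05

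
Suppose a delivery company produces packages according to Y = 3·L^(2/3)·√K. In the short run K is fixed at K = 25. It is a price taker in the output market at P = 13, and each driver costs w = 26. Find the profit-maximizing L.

With K = 25, MP_L = (2/3)·3·L^(-1/3)·25^(1/2) = 10·L^(-1/3).
Profit maximization for a price taker requires P·MP_L = w: 13·10·L^(-1/3) = 26.
So L^(-1/3) = 0.2, which gives L = 125.

L* = 125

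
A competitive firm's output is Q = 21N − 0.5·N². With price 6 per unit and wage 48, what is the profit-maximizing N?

The marginal product of N is MP_N = 21 − N.
A price-taking firm hires until the value of the marginal product equals the wage: P·MP_N = w, so 6·(21 − N) = 48.
Then 21 − N = 8, giving N = 13.

N* = 13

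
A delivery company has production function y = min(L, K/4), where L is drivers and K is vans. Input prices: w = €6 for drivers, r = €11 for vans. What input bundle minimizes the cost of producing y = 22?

With a fixed-proportions technology, the cost-minimizing bundle uses no slack in either input: L = K/4 = y.
So L = 22 and K = 4·22 = 88.

L* = 22, K* = 88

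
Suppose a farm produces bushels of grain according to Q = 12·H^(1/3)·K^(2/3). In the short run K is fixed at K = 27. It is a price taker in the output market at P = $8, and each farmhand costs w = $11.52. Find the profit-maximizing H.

H* = 125

With K = 27, MP_H = (1/3)·12·H^(-2/3)·27^(2/3) = 36·H^(-2/3).
Profit maximization for a price taker requires P·MP_H = w: 8·36·H^(-2/3) = 11.52.
So H^(-2/3) = 0.04, which gives H = 125.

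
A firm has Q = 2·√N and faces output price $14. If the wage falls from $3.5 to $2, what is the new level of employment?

N* = 49

From P·MP_N = w with MP_N = N^(-1/2), the labor demand is N(w) = (14/w)^(2).
At w = 3.5: N = 16. At w = 2: N = 49.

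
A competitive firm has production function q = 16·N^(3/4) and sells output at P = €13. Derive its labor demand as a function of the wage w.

MP_N = (3/4)·16·N^(-1/4) = 12·N^(-1/4).
Setting P·MP_N = w: 156·N^(-1/4) = w.
Solving for N: N^(-1/4) = w/156, so N = (156/w)^(4).

N(w) = (156/w)^(4)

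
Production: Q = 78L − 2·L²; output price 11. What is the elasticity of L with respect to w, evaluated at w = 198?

From P·MP_L = w with MP_L = 78 − 4L, labor demand is L(w) = (78 − w/11)/4.
dL/dw = −1/(44) = -1/44.
At w = 198, L = 15, so ε = (dL/dw)·(w/L) = (-1/44)·(198/15) = -0.3.

ε = -0.3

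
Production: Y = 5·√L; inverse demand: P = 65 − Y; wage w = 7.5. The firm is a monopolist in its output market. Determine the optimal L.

Marginal revenue from the inverse demand is MR = 65 − 2Y.
The marginal product is MP_L = 2.5·L^(-1/2).
A monopolist hires until marginal revenue product equals the wage: MR·MP_L = w.
At L, Y = 5·√L. Substituting and solving: (65 − 10·√L)·2.5·L^(-1/2) = 7.5 gives L = 25.

L* = 25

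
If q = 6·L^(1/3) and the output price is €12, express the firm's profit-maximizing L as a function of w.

MP_L = (1/3)·6·L^(-2/3) = 2·L^(-2/3).
Setting P·MP_L = w: 24·L^(-2/3) = w.
Solving for L: L^(-2/3) = w/24, so L = (24/w)^(3/2).

L(w) = (24/w)^(3/2)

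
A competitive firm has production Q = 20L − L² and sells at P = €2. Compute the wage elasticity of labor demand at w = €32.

ε = -4

From P·MP_L = w with MP_L = 20 − 2L, labor demand is L(w) = (20 − w/2)/2.
dL/dw = −1/(4) = -0.25.
At w = 32, L = 2, so ε = (dL/dw)·(w/L) = (-0.25)·(32/2) = -4.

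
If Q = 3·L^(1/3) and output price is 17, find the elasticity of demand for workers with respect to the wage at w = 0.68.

MP_L = (1/3)·3·L^(-2/3), so P·MP_L = w gives 17·L^(-2/3) = w.
Solving, L(w) = (17/w)^(3/2). This is a constant-elasticity form: L ∝ w^(−3/2), so ε = −3/2.

ε = -1.5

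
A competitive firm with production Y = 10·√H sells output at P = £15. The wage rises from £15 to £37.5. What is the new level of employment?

From P·MP_H = w with MP_H = 5·H^(-1/2), the labor demand is H(w) = (75/w)^(2).
At w = 15: H = 25. At w = 37.5: H = 4.

H* = 4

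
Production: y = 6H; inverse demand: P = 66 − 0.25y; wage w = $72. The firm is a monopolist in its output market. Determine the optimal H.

H* = 18

Marginal revenue from the inverse demand is MR = 66 − 0.5y.
The marginal product is MP_H = 6.
A monopolist hires until marginal revenue product equals the wage: MR·MP_H = w.
(66 − 3H)·6 = 72, so H = 18.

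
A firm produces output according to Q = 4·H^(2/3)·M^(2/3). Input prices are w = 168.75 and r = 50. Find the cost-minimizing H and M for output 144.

H* = 8, M* = 27

Cost minimization requires the marginal rate of technical substitution to equal the input-price ratio: MP_H/MP_M = w/r.
Here MP_H/MP_M = (2/3)·(M/H)/(2/3) = (M/H). Setting this equal to 168.75/50 = 3.375 gives M = 3.375H.
Substituting into Q = 144: 4·H^(2/3)·(3.375H)^(2/3) = 144.
Solving, H = 8 and M = 27.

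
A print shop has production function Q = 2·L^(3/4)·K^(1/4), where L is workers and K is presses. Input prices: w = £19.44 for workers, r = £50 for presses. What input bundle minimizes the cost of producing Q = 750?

L* = 625, K* = 81

Cost minimization requires the marginal rate of technical substitution to equal the input-price ratio: MP_L/MP_K = w/r.
Here MP_L/MP_K = (3/4)·(K/L)/(1/4) = 3·(K/L). Setting this equal to 19.44/50 = 0.3888 gives K = 0.1296L.
Substituting into Q = 750: 2·L^(3/4)·(0.1296L)^(1/4) = 750.
Solving, L = 625 and K = 81.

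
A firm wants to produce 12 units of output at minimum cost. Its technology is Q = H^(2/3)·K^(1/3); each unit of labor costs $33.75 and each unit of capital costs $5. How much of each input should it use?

Cost minimization requires the marginal rate of technical substitution to equal the input-price ratio: MP_H/MP_K = w/r.
Here MP_H/MP_K = (2/3)·(K/H)/(1/3) = 2·(K/H). Setting this equal to 33.75/5 = 6.75 gives K = 3.375H.
Substituting into Q = 12: H^(2/3)·(3.375H)^(1/3) = 12.
Solving, H = 8 and K = 27.

H* = 8, K* = 27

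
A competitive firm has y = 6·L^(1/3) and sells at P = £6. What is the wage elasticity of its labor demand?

MP_L = (1/3)·6·L^(-2/3), so P·MP_L = w gives 12·L^(-2/3) = w.
Solving, L(w) = (12/w)^(3/2). This is a constant-elasticity form: L ∝ w^(−3/2), so ε = −3/2.

ε = -1.5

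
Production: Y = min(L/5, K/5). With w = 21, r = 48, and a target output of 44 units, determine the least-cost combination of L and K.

L* = 220, K* = 220

With a fixed-proportions technology, the cost-minimizing bundle uses no slack in either input: L/5 = K/5 = Y.
So L = 5·44 = 220 and K = 5·44 = 220.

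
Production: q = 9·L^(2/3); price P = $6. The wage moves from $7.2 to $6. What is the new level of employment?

L* = 216

From P·MP_L = w with MP_L = 6·L^(-1/3), the labor demand is L(w) = (36/w)^(3).
At w = 7.2: L = 125. At w = 6: L = 216.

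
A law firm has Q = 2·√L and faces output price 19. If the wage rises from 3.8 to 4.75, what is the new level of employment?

From P·MP_L = w with MP_L = L^(-1/2), the labor demand is L(w) = (19/w)^(2).
At w = 3.8: L = 25. At w = 4.75: L = 16.

L* = 16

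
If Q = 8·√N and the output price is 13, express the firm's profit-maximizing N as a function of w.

MP_N = (1/2)·8·N^(-1/2) = 4·N^(-1/2).
Setting P·MP_N = w: 52·N^(-1/2) = w.
Solving for N: N^(-1/2) = w/52, so N = (52/w)^(2).

N(w) = 2704/w²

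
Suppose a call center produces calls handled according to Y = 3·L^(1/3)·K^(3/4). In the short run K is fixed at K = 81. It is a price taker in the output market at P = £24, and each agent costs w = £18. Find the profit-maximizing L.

With K = 81, MP_L = (1/3)·3·L^(-2/3)·81^(3/4) = 27·L^(-2/3).
Profit maximization for a price taker requires P·MP_L = w: 24·27·L^(-2/3) = 18.
So L^(-2/3) = 1/36, which gives L = 216.

L* = 216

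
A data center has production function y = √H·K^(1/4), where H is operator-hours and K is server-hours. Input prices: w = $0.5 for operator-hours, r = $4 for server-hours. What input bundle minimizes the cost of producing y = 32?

H* = 256, K* = 16

Cost minimization requires the marginal rate of technical substitution to equal the input-price ratio: MP_H/MP_K = w/r.
Here MP_H/MP_K = (1/2)·(K/H)/(1/4) = 2·(K/H). Setting this equal to 0.5/4 = 0.125 gives K = 0.0625H.
Substituting into y = 32: H^(1/2)·(0.0625H)^(1/4) = 32.
Solving, H = 256 and K = 16.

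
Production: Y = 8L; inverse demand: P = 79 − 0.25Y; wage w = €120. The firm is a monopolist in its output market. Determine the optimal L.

L* = 16

Marginal revenue from the inverse demand is MR = 79 − 0.5Y.
The marginal product is MP_L = 8.
A monopolist hires until marginal revenue product equals the wage: MR·MP_L = w.
(79 − 4L)·8 = 120, so L = 16.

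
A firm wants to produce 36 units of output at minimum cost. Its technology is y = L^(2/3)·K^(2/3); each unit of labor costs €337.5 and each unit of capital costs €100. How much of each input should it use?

Cost minimization requires the marginal rate of technical substitution to equal the input-price ratio: MP_L/MP_K = w/r.
Here MP_L/MP_K = (2/3)·(K/L)/(2/3) = (K/L). Setting this equal to 337.5/100 = 3.375 gives K = 3.375L.
Substituting into y = 36: L^(2/3)·(3.375L)^(2/3) = 36.
Solving, L = 8 and K = 27.

L* = 8, K* = 27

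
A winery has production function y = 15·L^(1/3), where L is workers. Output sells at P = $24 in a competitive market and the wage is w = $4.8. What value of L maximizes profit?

L* = 125

MP_L = (1/3)·15·L^(-2/3) = 5·L^(-2/3).
Profit maximization for a price taker requires P·MP_L = w: 24·5·L^(-2/3) = 4.8.
So L^(-2/3) = 0.04, which gives L = 125.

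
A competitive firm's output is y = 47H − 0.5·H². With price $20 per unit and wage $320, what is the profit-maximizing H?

The marginal product of H is MP_H = 47 − H.
A price-taking firm hires until the value of the marginal product equals the wage: P·MP_H = w, so 20·(47 − H) = 320.
Then 47 − H = 16, giving H = 31.

H* = 31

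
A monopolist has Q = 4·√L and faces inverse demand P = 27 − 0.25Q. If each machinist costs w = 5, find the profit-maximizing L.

Marginal revenue from the inverse demand is MR = 27 − 0.5Q.
The marginal product is MP_L = 2·L^(-1/2).
A monopolist hires until marginal revenue product equals the wage: MR·MP_L = w.
At L, Q = 4·√L. Substituting and solving: (27 − 2·√L)·2·L^(-1/2) = 5 gives L = 36.

L* = 36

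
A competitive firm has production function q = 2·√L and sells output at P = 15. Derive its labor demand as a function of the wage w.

L(w) = 225/w²

MP_L = (1/2)·2·L^(-1/2) = L^(-1/2).
Setting P·MP_L = w: 15·L^(-1/2) = w.
Solving for L: L^(-1/2) = w/15, so L = (15/w)^(2).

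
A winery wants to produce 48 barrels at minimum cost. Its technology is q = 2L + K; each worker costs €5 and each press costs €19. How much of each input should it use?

The inputs are perfect substitutes, so the firm uses whichever has the lower cost per unit of output.
Cost per unit of output via L is 2.5; via K it is 19. L is cheaper.
Producing q = 48 with L alone: L = 24, K = 0.

L* = 24, K* = 0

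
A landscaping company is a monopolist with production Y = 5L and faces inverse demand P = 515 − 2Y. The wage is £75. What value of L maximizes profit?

L* = 25

Marginal revenue from the inverse demand is MR = 515 − 4Y.
The marginal product is MP_L = 5.
A monopolist hires until marginal revenue product equals the wage: MR·MP_L = w.
(515 − 20L)·5 = 75, so L = 25.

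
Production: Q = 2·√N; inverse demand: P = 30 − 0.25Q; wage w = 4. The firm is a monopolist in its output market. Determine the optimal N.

Marginal revenue from the inverse demand is MR = 30 − 0.5Q.
The marginal product is MP_N = N^(-1/2).
A monopolist hires until marginal revenue product equals the wage: MR·MP_N = w.
At N, Q = 2·√N. Substituting and solving: (30 − √N)·N^(-1/2) = 4 gives N = 36.

N* = 36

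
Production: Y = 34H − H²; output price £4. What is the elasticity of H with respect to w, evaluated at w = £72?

ε = -1.125

From P·MP_H = w with MP_H = 34 − 2H, labor demand is H(w) = (34 − w/4)/2.
dH/dw = −1/(8) = -0.125.
At w = 72, H = 8, so ε = (dH/dw)·(w/H) = (-0.125)·(72/8) = -1.125.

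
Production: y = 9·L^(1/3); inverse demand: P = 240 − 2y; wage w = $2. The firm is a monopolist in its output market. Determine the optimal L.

L* = 216

Marginal revenue from the inverse demand is MR = 240 − 4y.
The marginal product is MP_L = 3·L^(-2/3).
A monopolist hires until marginal revenue product equals the wage: MR·MP_L = w.
At L, y = 9·L^(1/3). Substituting and solving: (240 − 36·L^(1/3))·3·L^(-2/3) = 2 gives L = 216.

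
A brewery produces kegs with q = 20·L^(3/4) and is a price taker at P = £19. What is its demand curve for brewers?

MP_L = (3/4)·20·L^(-1/4) = 15·L^(-1/4).
Setting P·MP_L = w: 285·L^(-1/4) = w.
Solving for L: L^(-1/4) = w/285, so L = (285/w)^(4).

L(w) = (285/w)^(4)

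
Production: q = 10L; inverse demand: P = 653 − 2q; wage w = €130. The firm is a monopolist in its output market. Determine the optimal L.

L* = 16

Marginal revenue from the inverse demand is MR = 653 − 4q.
The marginal product is MP_L = 10.
A monopolist hires until marginal revenue product equals the wage: MR·MP_L = w.
(653 − 40L)·10 = 130, so L = 16.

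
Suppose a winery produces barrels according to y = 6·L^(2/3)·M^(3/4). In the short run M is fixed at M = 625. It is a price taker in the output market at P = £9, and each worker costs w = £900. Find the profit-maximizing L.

With M = 625, MP_L = (2/3)·6·L^(-1/3)·625^(3/4) = 500·L^(-1/3).
Profit maximization for a price taker requires P·MP_L = w: 9·500·L^(-1/3) = 900.
So L^(-1/3) = 0.2, which gives L = 125.

L* = 125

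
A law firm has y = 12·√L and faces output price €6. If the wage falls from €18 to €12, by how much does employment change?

From P·MP_L = w with MP_L = 6·L^(-1/2), the labor demand is L(w) = (36/w)^(2).
At w = 18: L = 4. At w = 12: L = 9.
ΔL = 9 − 4 = 5.

ΔL = 5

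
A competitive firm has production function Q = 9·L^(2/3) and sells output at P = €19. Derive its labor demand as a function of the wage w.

MP_L = (2/3)·9·L^(-1/3) = 6·L^(-1/3).
Setting P·MP_L = w: 114·L^(-1/3) = w.
Solving for L: L^(-1/3) = w/114, so L = (114/w)^(3).

L(w) = 1481544/w³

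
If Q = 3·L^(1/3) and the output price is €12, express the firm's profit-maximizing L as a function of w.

L(w) = (12/w)^(3/2)

MP_L = (1/3)·3·L^(-2/3) = L^(-2/3).
Setting P·MP_L = w: 12·L^(-2/3) = w.
Solving for L: L^(-2/3) = w/12, so L = (12/w)^(3/2).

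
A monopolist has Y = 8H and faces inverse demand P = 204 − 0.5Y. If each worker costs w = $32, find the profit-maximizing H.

H* = 25

Marginal revenue from the inverse demand is MR = 204 − Y.
The marginal product is MP_H = 8.
A monopolist hires until marginal revenue product equals the wage: MR·MP_H = w.
(204 − 8H)·8 = 32, so H = 25.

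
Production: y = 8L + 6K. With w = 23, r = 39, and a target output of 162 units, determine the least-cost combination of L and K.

The inputs are perfect substitutes, so the firm uses whichever has the lower cost per unit of output.
Cost per unit of output via L is w/8 = 2.875; via K it is r/6 = 6.5. L is cheaper.
Producing y = 162 with L alone: L = 20.25, K = 0.

L* = 20.25, K* = 0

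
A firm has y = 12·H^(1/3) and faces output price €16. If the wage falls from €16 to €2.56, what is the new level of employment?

H* = 125

From P·MP_H = w with MP_H = 4·H^(-2/3), the labor demand is H(w) = (64/w)^(3/2).
At w = 16: H = 8. At w = 2.56: H = 125.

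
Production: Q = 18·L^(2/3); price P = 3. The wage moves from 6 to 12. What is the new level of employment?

L* = 27

From P·MP_L = w with MP_L = 12·L^(-1/3), the labor demand is L(w) = (36/w)^(3).
At w = 6: L = 216. At w = 12: L = 27.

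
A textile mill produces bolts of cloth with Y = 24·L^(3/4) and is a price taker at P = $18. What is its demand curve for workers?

MP_L = (3/4)·24·L^(-1/4) = 18·L^(-1/4).
Setting P·MP_L = w: 324·L^(-1/4) = w.
Solving for L: L^(-1/4) = w/324, so L = (324/w)^(4).

L(w) = (324/w)^(4)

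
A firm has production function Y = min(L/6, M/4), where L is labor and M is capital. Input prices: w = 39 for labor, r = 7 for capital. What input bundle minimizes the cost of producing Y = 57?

L* = 342, M* = 228

With a fixed-proportions technology, the cost-minimizing bundle uses no slack in either input: L/6 = M/4 = Y.
So L = 6·57 = 342 and M = 4·57 = 228.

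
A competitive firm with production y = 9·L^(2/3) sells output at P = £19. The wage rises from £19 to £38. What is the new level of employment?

L* = 27

From P·MP_L = w with MP_L = 6·L^(-1/3), the labor demand is L(w) = (114/w)^(3).
At w = 19: L = 216. At w = 38: L = 27.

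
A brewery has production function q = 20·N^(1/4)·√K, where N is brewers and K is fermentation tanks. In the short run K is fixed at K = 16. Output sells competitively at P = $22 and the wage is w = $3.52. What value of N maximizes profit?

N* = 625

With K = 16, MP_N = (1/4)·20·N^(-3/4)·16^(1/2) = 20·N^(-3/4).
Profit maximization for a price taker requires P·MP_N = w: 22·20·N^(-3/4) = 3.52.
So N^(-3/4) = 0.008, which gives N = 625.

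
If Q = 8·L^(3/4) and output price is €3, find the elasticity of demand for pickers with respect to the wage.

ε = -4

MP_L = (3/4)·8·L^(-1/4), so P·MP_L = w gives 18·L^(-1/4) = w.
Solving, L(w) = (18/w)^(4). This is a constant-elasticity form: L ∝ w^(−4), so ε = −4.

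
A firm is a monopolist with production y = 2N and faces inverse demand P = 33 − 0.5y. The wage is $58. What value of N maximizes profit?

Marginal revenue from the inverse demand is MR = 33 − y.
The marginal product is MP_N = 2.
A monopolist hires until marginal revenue product equals the wage: MR·MP_N = w.
(33 − 2N)·2 = 58, so N = 2.

N* = 2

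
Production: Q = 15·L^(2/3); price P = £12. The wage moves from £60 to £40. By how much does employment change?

From P·MP_L = w with MP_L = 10·L^(-1/3), the labor demand is L(w) = (120/w)^(3).
At w = 60: L = 8. At w = 40: L = 27.
ΔL = 27 − 8 = 19.

ΔL = 19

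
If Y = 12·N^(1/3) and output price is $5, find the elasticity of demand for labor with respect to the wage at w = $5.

ε = -1.5

MP_N = (1/3)·12·N^(-2/3), so P·MP_N = w gives 20·N^(-2/3) = w.
Solving, N(w) = (20/w)^(3/2). This is a constant-elasticity form: N ∝ w^(−3/2), so ε = −3/2.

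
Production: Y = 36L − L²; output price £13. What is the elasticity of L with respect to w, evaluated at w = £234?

ε = -1

From P·MP_L = w with MP_L = 36 − 2L, labor demand is L(w) = (36 − w/13)/2.
dL/dw = −1/(26) = -1/26.
At w = 234, L = 9, so ε = (dL/dw)·(w/L) = (-1/26)·(234/9) = -1.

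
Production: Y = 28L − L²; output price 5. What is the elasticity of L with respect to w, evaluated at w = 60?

ε = -0.75

From P·MP_L = w with MP_L = 28 − 2L, labor demand is L(w) = (28 − w/5)/2.
dL/dw = −1/(10) = -0.1.
At w = 60, L = 8, so ε = (dL/dw)·(w/L) = (-0.1)·(60/8) = -0.75.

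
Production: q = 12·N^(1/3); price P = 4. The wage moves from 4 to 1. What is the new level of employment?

From P·MP_N = w with MP_N = 4·N^(-2/3), the labor demand is N(w) = (16/w)^(3/2).
At w = 4: N = 8. At w = 1: N = 64.

N* = 64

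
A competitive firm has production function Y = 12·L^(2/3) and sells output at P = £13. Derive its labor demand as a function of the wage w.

MP_L = (2/3)·12·L^(-1/3) = 8·L^(-1/3).
Setting P·MP_L = w: 104·L^(-1/3) = w.
Solving for L: L^(-1/3) = w/104, so L = (104/w)^(3).

L(w) = 1124864/w³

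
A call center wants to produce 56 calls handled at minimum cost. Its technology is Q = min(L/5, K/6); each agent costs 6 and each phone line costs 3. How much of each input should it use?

L* = 280, K* = 336

With a fixed-proportions technology, the cost-minimizing bundle uses no slack in either input: L/5 = K/6 = Q.
So L = 5·56 = 280 and K = 6·56 = 336.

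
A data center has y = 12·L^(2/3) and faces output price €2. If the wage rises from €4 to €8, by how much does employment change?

From P·MP_L = w with MP_L = 8·L^(-1/3), the labor demand is L(w) = (16/w)^(3).
At w = 4: L = 64. At w = 8: L = 8.
ΔL = 8 − 64 = -56.

ΔL = -56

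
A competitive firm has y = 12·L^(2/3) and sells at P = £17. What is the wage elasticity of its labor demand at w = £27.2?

MP_L = (2/3)·12·L^(-1/3), so P·MP_L = w gives 136·L^(-1/3) = w.
Solving, L(w) = (136/w)^(3). This is a constant-elasticity form: L ∝ w^(−3), so ε = −3.

ε = -3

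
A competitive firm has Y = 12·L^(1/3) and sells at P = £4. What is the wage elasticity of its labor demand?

ε = -1.5

MP_L = (1/3)·12·L^(-2/3), so P·MP_L = w gives 16·L^(-2/3) = w.
Solving, L(w) = (16/w)^(3/2). This is a constant-elasticity form: L ∝ w^(−3/2), so ε = −3/2.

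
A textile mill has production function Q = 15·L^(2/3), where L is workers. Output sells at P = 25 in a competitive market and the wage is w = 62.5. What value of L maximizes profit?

L* = 64

MP_L = (2/3)·15·L^(-1/3) = 10·L^(-1/3).
Profit maximization for a price taker requires P·MP_L = w: 25·10·L^(-1/3) = 62.5.
So L^(-1/3) = 0.25, which gives L = 64.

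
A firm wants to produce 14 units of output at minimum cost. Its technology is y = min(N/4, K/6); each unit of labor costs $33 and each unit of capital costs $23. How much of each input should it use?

With a fixed-proportions technology, the cost-minimizing bundle uses no slack in either input: N/4 = K/6 = y.
So N = 4·14 = 56 and K = 6·14 = 84.

N* = 56, K* = 84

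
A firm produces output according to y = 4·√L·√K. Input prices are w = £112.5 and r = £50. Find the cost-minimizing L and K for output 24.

Cost minimization requires the marginal rate of technical substitution to equal the input-price ratio: MP_L/MP_K = w/r.
Here MP_L/MP_K = (1/2)·(K/L)/(1/2) = (K/L). Setting this equal to 112.5/50 = 2.25 gives K = 2.25L.
Substituting into y = 24: 4·L^(1/2)·(2.25L)^(1/2) = 24.
Solving, L = 4 and K = 9.

L* = 4, K* = 9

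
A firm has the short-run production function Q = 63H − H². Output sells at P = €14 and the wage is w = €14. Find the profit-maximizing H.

H* = 31

The marginal product of H is MP_H = 63 − 2H.
A price-taking firm hires until the value of the marginal product equals the wage: P·MP_H = w, so 14·(63 − 2H) = 14.
Then 63 − 2H = 1, giving H = 31.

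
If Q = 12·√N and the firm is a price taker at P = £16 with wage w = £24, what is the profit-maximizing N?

MP_N = (1/2)·12·N^(-1/2) = 6·N^(-1/2).
Profit maximization for a price taker requires P·MP_N = w: 16·6·N^(-1/2) = 24.
So N^(-1/2) = 0.25, which gives N = 16.

N* = 16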